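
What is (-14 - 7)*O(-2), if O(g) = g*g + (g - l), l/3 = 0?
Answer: -42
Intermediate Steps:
l = 0 (l = 3*0 = 0)
O(g) = g + g**2 (O(g) = g*g + (g - 1*0) = g**2 + (g + 0) = g**2 + g = g + g**2)
(-14 - 7)*O(-2) = (-14 - 7)*(-2*(1 - 2)) = -(-42)*(-1) = -21*2 = -42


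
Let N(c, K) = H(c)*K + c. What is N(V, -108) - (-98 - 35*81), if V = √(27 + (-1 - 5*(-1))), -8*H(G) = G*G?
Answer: 6703/2 + √31 ≈ 3357.1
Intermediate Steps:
H(G) = -G²/8 (H(G) = -G*G/8 = -G²/8)
V = √31 (V = √(27 + (-1 + 5)) = √(27 + 4) = √31 ≈ 5.5678)
N(c, K) = c - K*c²/8 (N(c, K) = (-c²/8)*K + c = -K*c²/8 + c = c - K*c²/8)
N(V, -108) - (-98 - 35*81) = √31*(8 - 1*(-108)*√31)/8 - (-98 - 35*81) = √31*(8 + 108*√31)/8 - (-98 - 2835) = √31*(8 + 108*√31)/8 - 1*(-2933) = √31*(8 + 108*√31)/8 + 2933 = 2933 + √31*(8 + 108*√31)/8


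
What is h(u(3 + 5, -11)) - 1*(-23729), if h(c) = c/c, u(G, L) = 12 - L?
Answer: 23730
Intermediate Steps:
h(c) = 1
h(u(3 + 5, -11)) - 1*(-23729) = 1 - 1*(-23729) = 1 + 23729 = 23730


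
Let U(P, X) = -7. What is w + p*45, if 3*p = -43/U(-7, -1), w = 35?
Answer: 890/7 ≈ 127.14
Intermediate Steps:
p = 43/21 (p = (-43/(-7))/3 = (-43*(-1/7))/3 = (1/3)*(43/7) = 43/21 ≈ 2.0476)
w + p*45 = 35 + (43/21)*45 = 35 + 645/7 = 890/7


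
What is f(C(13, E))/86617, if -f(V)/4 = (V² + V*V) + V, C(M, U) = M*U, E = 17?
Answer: -391612/86617 ≈ -4.5212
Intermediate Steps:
f(V) = -8*V² - 4*V (f(V) = -4*((V² + V*V) + V) = -4*((V² + V²) + V) = -4*(2*V² + V) = -4*(V + 2*V²) = -8*V² - 4*V)
f(C(13, E))/86617 = -4*13*17*(1 + 2*(13*17))/86617 = -4*221*(1 + 2*221)*(1/86617) = -4*221*(1 + 442)*(1/86617) = -4*221*443*(1/86617) = -391612*1/86617 = -391612/86617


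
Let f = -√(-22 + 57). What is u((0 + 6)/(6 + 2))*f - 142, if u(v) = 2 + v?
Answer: -142 - 11*√35/4 ≈ -158.27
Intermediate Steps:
f = -√35 ≈ -5.9161
u((0 + 6)/(6 + 2))*f - 142 = (2 + (0 + 6)/(6 + 2))*(-√35) - 142 = (2 + 6/8)*(-√35) - 142 = (2 + 6*(⅛))*(-√35) - 142 = (2 + ¾)*(-√35) - 142 = 11*(-√35)/4 - 142 = -11*√35/4 - 142 = -142 - 11*√35/4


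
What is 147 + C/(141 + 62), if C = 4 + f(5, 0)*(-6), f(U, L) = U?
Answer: 29815/203 ≈ 146.87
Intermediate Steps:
C = -26 (C = 4 + 5*(-6) = 4 - 30 = -26)
147 + C/(141 + 62) = 147 - 26/(141 + 62) = 147 - 26/203 = 29815/203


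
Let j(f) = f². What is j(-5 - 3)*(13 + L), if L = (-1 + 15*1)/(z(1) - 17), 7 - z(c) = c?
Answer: 8256/11 ≈ 750.54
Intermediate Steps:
z(c) = 7 - c
L = -14/11 (L = (-1 + 15*1)/((7 - 1*1) - 17) = (-1 + 15)/((7 - 1) - 17) = 14/(6 - 17) = 14/(-11) = 14*(-1/11) = -14/11 ≈ -1.2727)
j(-5 - 3)*(13 + L) = (-5 - 3)²*(13 - 14/11) = (-8)²*(129/11) = 64*(129/11) = 8256/11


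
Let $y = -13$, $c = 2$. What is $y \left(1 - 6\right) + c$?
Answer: $67$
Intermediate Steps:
$y \left(1 - 6\right) + c = - 13 \left(1 - 6\right) + 2 = \left(-13\right) \left(-5\right) + 2 = 65 + 2 = 67$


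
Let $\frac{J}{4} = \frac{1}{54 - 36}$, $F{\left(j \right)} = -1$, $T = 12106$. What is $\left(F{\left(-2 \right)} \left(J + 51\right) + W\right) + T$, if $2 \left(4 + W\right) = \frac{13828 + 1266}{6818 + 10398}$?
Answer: $\frac{1867263635}{154944} \approx 12051.0$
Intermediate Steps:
$W = - \frac{61317}{17216}$ ($W = -4 + \frac{\left(13828 + 1266\right) \frac{1}{6818 + 10398}}{2} = -4 + \frac{15094 \cdot \frac{1}{17216}}{2} = -4 + \frac{1}{2} \cdot \frac{7547}{8608} = -4 + \frac{7547}{17216} = - \frac{61317}{17216} \approx -3.5616$)
$J = \frac{2}{9}$ ($J = \frac{4}{54 - 36} = \frac{4}{18} = 4 \cdot \frac{1}{18} = \frac{2}{9} \approx 0.22222$)
$\left(F{\left(-2 \right)} \left(J + 51\right) + W\right) + T = \left(- (\frac{2}{9} + 51) - \frac{61317}{17216}\right) + 12106 = \left(\left(-1\right) \frac{461}{9} - \frac{61317}{17216}\right) + 12106 = \left(- \frac{461}{9} - \frac{61317}{17216}\right) + 12106 = - \frac{8488429}{154944} + 12106 = \frac{1867263635}{154944}$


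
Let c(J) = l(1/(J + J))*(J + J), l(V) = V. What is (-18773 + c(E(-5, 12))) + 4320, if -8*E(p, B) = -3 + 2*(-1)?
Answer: -14452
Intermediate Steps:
E(p, B) = 5/8 (E(p, B) = -(-3 + 2*(-1))/8 = -(-3 - 2)/8 = -⅛*(-5) = 5/8)
c(J) = 1 (c(J) = (J + J)/(J + J) = (2*J)/((2*J)) = (1/(2*J))*(2*J) = 1)
(-18773 + c(E(-5, 12))) + 4320 = (-18773 + 1) + 4320 = -18772 + 4320 = -14452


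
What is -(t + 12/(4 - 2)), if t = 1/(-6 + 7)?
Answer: -7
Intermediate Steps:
t = 1 (t = 1/1 = 1)
-(t + 12/(4 - 2)) = -(1 + 12/(4 - 2)) = -(1 + 12/2) = -(1 + 12*(½)) = -(1 + 6) = -1*7 = -7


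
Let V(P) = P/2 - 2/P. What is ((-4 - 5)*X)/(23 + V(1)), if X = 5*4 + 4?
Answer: -432/43 ≈ -10.047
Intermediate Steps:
X = 24 (X = 20 + 4 = 24)
V(P) = P/2 - 2/P (V(P) = P*(½) - 2/P = P/2 - 2/P)
((-4 - 5)*X)/(23 + V(1)) = ((-4 - 5)*24)/(23 + ((½)*1 - 2/1)) = (-9*24)/(23 + (½ - 2*1)) = -216/(23 + (½ - 2)) = -216/(23 - 3/2) = -216/43/2 = -216*2/43 = -432/43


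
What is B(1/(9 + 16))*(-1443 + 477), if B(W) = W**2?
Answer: -966/625 ≈ -1.5456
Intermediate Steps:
B(1/(9 + 16))*(-1443 + 477) = (1/(9 + 16))**2*(-1443 + 477) = (1/25)**2*(-966) = (1/625)*(-966) = -966/625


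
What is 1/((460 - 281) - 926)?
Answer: -1/747 ≈ -0.0013387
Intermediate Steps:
1/((460 - 281) - 926) = 1/(179 - 926) = 1/(-747) = -1/747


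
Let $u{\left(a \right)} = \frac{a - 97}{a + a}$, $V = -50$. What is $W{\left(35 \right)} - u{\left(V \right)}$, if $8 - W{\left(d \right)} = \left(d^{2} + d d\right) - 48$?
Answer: $- \frac{239547}{100} \approx -2395.5$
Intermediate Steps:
$u{\left(a \right)} = \frac{-97 + a}{2 a}$
$W{\left(d \right)} = 56 - 2 d^{2}$ ($W{\left(d \right)} = 8 - \left(\left(d^{2} + d d\right) - 48\right) = 8 - \left(\left(d^{2} + d^{2}\right) - 48\right) = 8 - \left(2 d^{2} - 48\right) = 8 - \left(-48 + 2 d^{2}\right) = 56 - 2 d^{2}$)
$W{\left(35 \right)} - u{\left(V \right)} = \left(56 - 2 \cdot 35^{2}\right) - \frac{-97 - 50}{2 \left(-50\right)} = \left(56 - 2450\right) - \frac{1}{2} \left(- \frac{1}{50}\right) \left(-147\right) = \left(56 - 2450\right) - \frac{147}{100} = -2394 - \frac{147}{100} = - \frac{239547}{100}$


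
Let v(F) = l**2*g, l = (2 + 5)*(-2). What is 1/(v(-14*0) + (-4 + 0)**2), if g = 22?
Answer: 1/4328 ≈ 0.00023105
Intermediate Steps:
l = -14 (l = 7*(-2) = -14)
v(F) = 4312 (v(F) = (-14)**2*22 = 196*22 = 4312)
1/(v(-14*0) + (-4 + 0)**2) = 1/(4312 + (-4 + 0)**2) = 1/(4312 + (-4)**2) = 1/(4312 + 16) = 1/4328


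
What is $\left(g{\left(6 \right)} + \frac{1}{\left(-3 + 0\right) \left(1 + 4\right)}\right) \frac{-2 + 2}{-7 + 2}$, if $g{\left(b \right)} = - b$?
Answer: $0$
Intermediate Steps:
$\left(g{\left(6 \right)} + \frac{1}{\left(-3 + 0\right) \left(1 + 4\right)}\right) \frac{-2 + 2}{-7 + 2} = \left(\left(-1\right) 6 + \frac{1}{\left(-3 + 0\right) \left(1 + 4\right)}\right) \frac{-2 + 2}{-7 + 2} = \left(-6 + \frac{1}{\left(-3\right) 5}\right) \frac{0}{-5} = \left(-6 + \frac{1}{-15}\right) 0 \left(- \frac{1}{5}\right) = \left(-6 - \frac{1}{15}\right) 0 = \left(- \frac{91}{15}\right) 0 = 0$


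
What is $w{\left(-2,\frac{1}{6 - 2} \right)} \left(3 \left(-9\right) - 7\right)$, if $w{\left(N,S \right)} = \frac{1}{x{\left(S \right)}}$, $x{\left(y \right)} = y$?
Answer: $-136$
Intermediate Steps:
$w{\left(N,S \right)} = \frac{1}{S}$
$w{\left(-2,\frac{1}{6 - 2} \right)} \left(3 \left(-9\right) - 7\right) = \frac{3 \left(-9\right) - 7}{\frac{1}{6 - 2}} = \frac{-27 - 7}{\frac{1}{4}} = \frac{1}{\frac{1}{4}} \left(-34\right) = 4 \left(-34\right) = -136$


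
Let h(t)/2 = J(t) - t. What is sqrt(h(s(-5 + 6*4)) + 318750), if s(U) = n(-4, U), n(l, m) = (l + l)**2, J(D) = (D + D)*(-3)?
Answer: sqrt(317854) ≈ 563.79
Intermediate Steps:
J(D) = -6*D (J(D) = (2*D)*(-3) = -6*D)
n(l, m) = 4*l**2 (n(l, m) = (2*l)**2 = 4*l**2)
s(U) = 64 (s(U) = 4*(-4)**2 = 4*16 = 64)
h(t) = -14*t (h(t) = 2*(-6*t - t) = 2*(-7*t) = -14*t)
sqrt(h(s(-5 + 6*4)) + 318750) = sqrt(-14*64 + 318750) = sqrt(-896 + 318750) = sqrt(317854)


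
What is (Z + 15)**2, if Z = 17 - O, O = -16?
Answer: 2304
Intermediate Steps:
Z = 33 (Z = 17 - 1*(-16) = 17 + 16 = 33)
(Z + 15)**2 = (33 + 15)**2 = 48**2 = 2304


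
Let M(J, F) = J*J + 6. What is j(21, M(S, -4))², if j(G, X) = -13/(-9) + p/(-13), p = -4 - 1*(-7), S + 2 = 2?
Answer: 20164/13689 ≈ 1.4730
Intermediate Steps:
S = 0 (S = -2 + 2 = 0)
M(J, F) = 6 + J² (M(J, F) = J² + 6 = 6 + J²)
p = 3 (p = -4 + 7 = 3)
j(G, X) = 142/117 (j(G, X) = -13/(-9) + 3/(-13) = -13*(-⅑) + 3*(-1/13) = 13/9 - 3/13 = 142/117)
j(21, M(S, -4))² = (142/117)² = 20164/13689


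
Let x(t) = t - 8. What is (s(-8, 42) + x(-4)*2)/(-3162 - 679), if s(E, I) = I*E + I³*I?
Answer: -3111336/3841 ≈ -810.03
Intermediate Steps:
s(E, I) = I⁴ + E*I (s(E, I) = E*I + I⁴ = I⁴ + E*I)
x(t) = -8 + t
(s(-8, 42) + x(-4)*2)/(-3162 - 679) = (42*(-8 + 42³) + (-8 - 4)*2)/(-3162 - 679) = (42*(-8 + 74088) - 12*2)/(-3841) = (42*74080 - 24)*(-1/3841) = (3111360 - 24)*(-1/3841) = 3111336*(-1/3841) = -3111336/3841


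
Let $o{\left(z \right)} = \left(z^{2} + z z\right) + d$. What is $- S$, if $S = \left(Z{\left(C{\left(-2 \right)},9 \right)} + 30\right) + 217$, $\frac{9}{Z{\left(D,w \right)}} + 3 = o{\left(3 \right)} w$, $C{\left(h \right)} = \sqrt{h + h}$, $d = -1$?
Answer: $- \frac{12353}{50} \approx -247.06$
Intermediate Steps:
$o{\left(z \right)} = -1 + 2 z^{2}$ ($o{\left(z \right)} = \left(z^{2} + z z\right) - 1 = \left(z^{2} + z^{2}\right) - 1 = 2 z^{2} - 1 = -1 + 2 z^{2}$)
$C{\left(h \right)} = \sqrt{2} \sqrt{h}$ ($C{\left(h \right)} = \sqrt{2 h} = \sqrt{2} \sqrt{h}$)
$Z{\left(D,w \right)} = \frac{9}{-3 + 17 w}$ ($Z{\left(D,w \right)} = \frac{9}{-3 + \left(-1 + 2 \cdot 3^{2}\right) w} = \frac{9}{-3 + \left(-1 + 2 \cdot 9\right) w} = \frac{9}{-3 + \left(-1 + 18\right) w} = \frac{9}{-3 + 17 w}$)
$S = \frac{12353}{50}$ ($S = \left(\frac{9}{-3 + 17 \cdot 9} + 30\right) + 217 = \left(\frac{9}{-3 + 153} + 30\right) + 217 = \left(\frac{9}{150} + 30\right) + 217 = \left(9 \cdot \frac{1}{150} + 30\right) + 217 = \left(\frac{3}{50} + 30\right) + 217 = \frac{1503}{50} + 217 = \frac{12353}{50} \approx 247.06$)
$- S = \left(-1\right) \frac{12353}{50} = - \frac{12353}{50}$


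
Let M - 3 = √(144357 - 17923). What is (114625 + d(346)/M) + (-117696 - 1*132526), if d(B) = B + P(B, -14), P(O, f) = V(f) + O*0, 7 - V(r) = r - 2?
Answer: -17142851832/126425 + 369*√126434/126425 ≈ -1.3560e+5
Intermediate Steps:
V(r) = 9 - r (V(r) = 7 - (r - 2) = 7 - (-2 + r) = 7 + (2 - r) = 9 - r)
P(O, f) = 9 - f (P(O, f) = (9 - f) + O*0 = (9 - f) + 0 = 9 - f)
d(B) = 23 + B (d(B) = B + (9 - 1*(-14)) = B + (9 + 14) = B + 23 = 23 + B)
M = 3 + √126434 (M = 3 + √(144357 - 17923) = 3 + √126434 ≈ 358.58)
(114625 + d(346)/M) + (-117696 - 1*132526) = (114625 + (23 + 346)/(3 + √126434)) + (-117696 - 1*132526) = (114625 + 369/(3 + √126434)) + (-117696 - 132526) = (114625 + 369/(3 + √126434)) - 250222 = -135597 + 369/(3 + √126434)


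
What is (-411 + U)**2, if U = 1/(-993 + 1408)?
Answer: 29092078096/172225 ≈ 1.6892e+5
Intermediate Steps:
U = 1/415 ≈ 0.0024096
(-411 + U)**2 = (-411 + 1/415)**2 = (-170564/415)**2 = 29092078096/172225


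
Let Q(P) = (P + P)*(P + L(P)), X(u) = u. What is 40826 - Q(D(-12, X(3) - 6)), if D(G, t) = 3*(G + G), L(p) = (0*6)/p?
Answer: 30458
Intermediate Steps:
L(p) = 0 (L(p) = 0/p = 0)
D(G, t) = 6*G (D(G, t) = 3*(2*G) = 6*G)
Q(P) = 2*P² (Q(P) = (P + P)*(P + 0) = (2*P)*P = 2*P²)
40826 - Q(D(-12, X(3) - 6)) = 40826 - 2*(6*(-12))² = 40826 - 2*(-72)² = 40826 - 2*5184 = 40826 - 1*10368 = 40826 - 10368 = 30458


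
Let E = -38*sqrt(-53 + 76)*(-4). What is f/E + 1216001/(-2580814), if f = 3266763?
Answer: -1216001/2580814 + 3266763*sqrt(23)/3496 ≈ 4480.9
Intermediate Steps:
E = 152*sqrt(23) (E = -38*sqrt(23)*(-4) = 152*sqrt(23) ≈ 728.97)
f/E + 1216001/(-2580814) = 3266763/((152*sqrt(23))) + 1216001/(-2580814) = 3266763*(sqrt(23)/3496) + 1216001*(-1/2580814) = 3266763*sqrt(23)/3496 - 1216001/2580814 = -1216001/2580814 + 3266763*sqrt(23)/3496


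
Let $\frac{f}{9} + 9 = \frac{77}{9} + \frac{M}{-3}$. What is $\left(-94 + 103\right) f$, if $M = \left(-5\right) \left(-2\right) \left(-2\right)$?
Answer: $504$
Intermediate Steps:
$M = -20$ ($M = 10 \left(-2\right) = -20$)
$f = 56$ ($f = -81 + 9 \left(\frac{77}{9} - \frac{20}{-3}\right) = -81 + 9 \left(77 \cdot \frac{1}{9} - - \frac{20}{3}\right) = -81 + 9 \left(\frac{77}{9} + \frac{20}{3}\right) = -81 + 9 \cdot \frac{137}{9} = -81 + 137 = 56$)
$\left(-94 + 103\right) f = \left(-94 + 103\right) 56 = 9 \cdot 56 = 504$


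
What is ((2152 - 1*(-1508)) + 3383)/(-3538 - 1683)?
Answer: -7043/5221 ≈ -1.3490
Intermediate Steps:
((2152 - 1*(-1508)) + 3383)/(-3538 - 1683) = ((2152 + 1508) + 3383)/(-5221) = (3660 + 3383)*(-1/5221) = 7043*(-1/5221) = -7043/5221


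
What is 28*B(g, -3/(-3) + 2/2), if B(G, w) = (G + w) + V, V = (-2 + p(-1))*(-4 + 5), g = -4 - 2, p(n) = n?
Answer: -196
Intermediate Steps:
g = -6
V = -3 (V = (-2 - 1)*(-4 + 5) = -3*1 = -3)
B(G, w) = -3 + G + w (B(G, w) = (G + w) - 3 = -3 + G + w)
28*B(g, -3/(-3) + 2/2) = 28*(-3 - 6 + (-3/(-3) + 2/2)) = 28*(-3 - 6 + (-3*(-1/3) + 2*(1/2))) = 28*(-3 - 6 + (1 + 1)) = 28*(-3 - 6 + 2) = 28*(-7) = -196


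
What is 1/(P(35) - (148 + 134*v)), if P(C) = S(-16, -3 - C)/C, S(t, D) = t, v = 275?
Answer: -35/1294946 ≈ -2.7028e-5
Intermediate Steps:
P(C) = -16/C
1/(P(35) - (148 + 134*v)) = 1/(-16/35 - (148 + 134*275)) = 1/(-16*1/35 - (148 + 36850)) = 1/(-16/35 - 1*36998) = 1/(-16/35 - 36998) = 1/(-1294946/35) = -35/1294946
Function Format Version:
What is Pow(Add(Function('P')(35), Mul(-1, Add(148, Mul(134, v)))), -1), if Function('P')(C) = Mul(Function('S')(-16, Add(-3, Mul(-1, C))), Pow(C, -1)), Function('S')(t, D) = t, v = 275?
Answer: Rational(-35, 1294946) ≈ -2.7028e-5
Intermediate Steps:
Function('P')(C) = Mul(-16, Pow(C, -1))
Pow(Add(Function('P')(35), Mul(-1, Add(148, Mul(134, v)))), -1) = Pow(Add(Mul(-16, Pow(35, -1)), Mul(-1, Add(148, Mul(134, 275)))), -1) = Pow(Add(Mul(-16, Rational(1, 35)), Mul(-1, Add(148, 36850))), -1) = Pow(Add(Rational(-16, 35), Mul(-1, 36998)), -1) = Pow(Add(Rational(-16, 35), -36998), -1) = Pow(Rational(-1294946, 35), -1) = Rational(-35, 1294946)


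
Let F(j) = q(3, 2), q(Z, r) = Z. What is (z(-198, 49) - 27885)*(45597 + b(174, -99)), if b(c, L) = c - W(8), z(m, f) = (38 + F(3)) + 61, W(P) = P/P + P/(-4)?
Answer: -1271683476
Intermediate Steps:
W(P) = 1 - P/4 (W(P) = 1 + P*(-1/4) = 1 - P/4)
F(j) = 3
z(m, f) = 102 (z(m, f) = (38 + 3) + 61 = 41 + 61 = 102)
b(c, L) = 1 + c (b(c, L) = c - (1 - 1/4*8) = c - (1 - 2) = c - 1*(-1) = c + 1 = 1 + c)
(z(-198, 49) - 27885)*(45597 + b(174, -99)) = (102 - 27885)*(45597 + (1 + 174)) = -27783*(45597 + 175) = -27783*45772 = -1271683476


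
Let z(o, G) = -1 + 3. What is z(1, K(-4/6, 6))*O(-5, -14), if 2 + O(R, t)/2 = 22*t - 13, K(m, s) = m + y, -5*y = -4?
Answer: -1292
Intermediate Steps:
y = 4/5 (y = -1/5*(-4) = 4/5 ≈ 0.80000)
K(m, s) = 4/5 + m (K(m, s) = m + 4/5 = 4/5 + m)
z(o, G) = 2
O(R, t) = -30 + 44*t (O(R, t) = -4 + 2*(22*t - 13) = -4 + 2*(-13 + 22*t) = -4 + (-26 + 44*t) = -30 + 44*t)
z(1, K(-4/6, 6))*O(-5, -14) = 2*(-30 + 44*(-14)) = 2*(-30 - 616) = 2*(-646) = -1292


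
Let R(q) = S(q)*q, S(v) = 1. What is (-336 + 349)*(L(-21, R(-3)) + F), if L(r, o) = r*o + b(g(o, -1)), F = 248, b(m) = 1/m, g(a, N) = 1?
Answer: 4056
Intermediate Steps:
R(q) = q (R(q) = 1*q = q)
L(r, o) = 1 + o*r (L(r, o) = r*o + 1/1 = o*r + 1 = 1 + o*r)
(-336 + 349)*(L(-21, R(-3)) + F) = (-336 + 349)*((1 - 3*(-21)) + 248) = 13*((1 + 63) + 248) = 13*(64 + 248) = 13*312 = 4056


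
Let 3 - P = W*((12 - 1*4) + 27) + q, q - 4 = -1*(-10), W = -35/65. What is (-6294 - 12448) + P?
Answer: -243544/13 ≈ -18734.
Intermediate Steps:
W = -7/13 (W = -35*1/65 = -7/13 ≈ -0.53846)
q = 14 (q = 4 - 1*(-10) = 4 + 10 = 14)
P = 102/13 (P = 3 - (-7*((12 - 1*4) + 27)/13 + 14) = 3 - (-7*((12 - 4) + 27)/13 + 14) = 3 - (-7*(8 + 27)/13 + 14) = 3 - (-7/13*35 + 14) = 3 - (-245/13 + 14) = 3 - 1*(-63/13) = 3 + 63/13 = 102/13 ≈ 7.8462)
(-6294 - 12448) + P = (-6294 - 12448) + 102/13 = -18742 + 102/13 = -243544/13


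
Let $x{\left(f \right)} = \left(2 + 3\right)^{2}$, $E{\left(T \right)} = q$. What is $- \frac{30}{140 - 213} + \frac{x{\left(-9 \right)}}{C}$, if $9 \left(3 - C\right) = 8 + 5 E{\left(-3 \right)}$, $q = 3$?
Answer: $\frac{16545}{292} \approx 56.661$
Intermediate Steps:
$E{\left(T \right)} = 3$
$x{\left(f \right)} = 25$ ($x{\left(f \right)} = 5^{2} = 25$)
$C = \frac{4}{9}$ ($C = 3 - \frac{8 + 5 \cdot 3}{9} = 3 - \frac{8 + 15}{9} = 3 - \frac{23}{9} = \frac{4}{9} \approx 0.44444$)
$- \frac{30}{140 - 213} + \frac{x{\left(-9 \right)}}{C} = - \frac{30}{140 - 213} + \frac{25}{\frac{4}{9}} = - \frac{30}{-73} + 25 \cdot \frac{9}{4} = \left(-30\right) \left(- \frac{1}{73}\right) + \frac{225}{4} = \frac{30}{73} + \frac{225}{4} = \frac{16545}{292}$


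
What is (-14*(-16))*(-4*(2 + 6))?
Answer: -7168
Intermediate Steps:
(-14*(-16))*(-4*(2 + 6)) = 224*(-4*8) = 224*(-32) = -7168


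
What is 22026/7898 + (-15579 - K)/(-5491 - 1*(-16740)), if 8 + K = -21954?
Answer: 149091704/44422301 ≈ 3.3562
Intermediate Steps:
K = -21962 (K = -8 - 21954 = -21962)
22026/7898 + (-15579 - K)/(-5491 - 1*(-16740)) = 22026/7898 + (-15579 - 1*(-21962))/(-5491 - 1*(-16740)) = 22026*(1/7898) + (-15579 + 21962)/(-5491 + 16740) = 11013/3949 + 6383/11249 = 149091704/44422301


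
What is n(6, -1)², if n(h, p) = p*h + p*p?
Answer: 25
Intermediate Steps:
n(h, p) = p² + h*p (n(h, p) = h*p + p² = p² + h*p)
n(6, -1)² = (-(6 - 1))² = (-1*5)² = (-5)² = 25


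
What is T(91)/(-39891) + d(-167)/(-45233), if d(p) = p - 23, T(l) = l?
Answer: 3463087/1804389603 ≈ 0.0019193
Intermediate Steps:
d(p) = -23 + p
T(91)/(-39891) + d(-167)/(-45233) = 91/(-39891) + (-23 - 167)/(-45233) = 91*(-1/39891) - 190*(-1/45233) = -91/39891 + 190/45233 = 3463087/1804389603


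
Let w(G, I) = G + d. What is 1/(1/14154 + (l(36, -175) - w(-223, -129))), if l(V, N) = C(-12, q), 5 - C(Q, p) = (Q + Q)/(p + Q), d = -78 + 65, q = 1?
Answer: 155694/37182569 ≈ 0.0041873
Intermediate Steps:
d = -13
C(Q, p) = 5 - 2*Q/(Q + p) (C(Q, p) = 5 - (Q + Q)/(p + Q) = 5 - 2*Q/(Q + p))
l(V, N) = 31/11 (l(V, N) = (3*(-12) + 5*1)/(-12 + 1) = (-36 + 5)/(-11) = -1/11*(-31) = 31/11)
w(G, I) = -13 + G (w(G, I) = G - 13 = -13 + G)
1/(1/14154 + (l(36, -175) - w(-223, -129))) = 1/(1/14154 + (31/11 - (-13 - 223))) = 1/(1/14154 + (31/11 - 1*(-236))) = 1/(1/14154 + (31/11 + 236)) = 1/(1/14154 + 2627/11) = 1/(37182569/155694) = 155694/37182569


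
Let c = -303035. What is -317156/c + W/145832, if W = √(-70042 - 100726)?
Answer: 317156/303035 + I*√10673/36458 ≈ 1.0466 + 0.0028337*I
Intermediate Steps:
W = 4*I*√10673 (W = √(-170768) = 4*I*√10673 ≈ 413.24*I)
-317156/c + W/145832 = -317156/(-303035) + (4*I*√10673)/145832 = -317156*(-1/303035) + (4*I*√10673)*(1/145832) = 317156/303035 + I*√10673/36458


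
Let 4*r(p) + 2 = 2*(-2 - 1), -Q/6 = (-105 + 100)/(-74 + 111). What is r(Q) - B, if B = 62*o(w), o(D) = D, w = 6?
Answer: -374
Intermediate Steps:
Q = 30/37 (Q = -6*(-105 + 100)/(-74 + 111) = -(-30)/37 = -6*(-5/37) = 30/37 ≈ 0.81081)
r(p) = -2 (r(p) = -½ + (2*(-2 - 1))/4 = -½ + (2*(-3))/4 = -½ + (¼)*(-6) = -½ - 3/2 = -2)
B = 372 (B = 62*6 = 372)
r(Q) - B = -2 - 1*372 = -2 - 372 = -374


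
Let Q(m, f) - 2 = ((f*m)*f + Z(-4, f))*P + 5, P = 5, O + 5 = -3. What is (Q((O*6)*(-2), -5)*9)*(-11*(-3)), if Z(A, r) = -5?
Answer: 3558654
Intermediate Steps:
O = -8 (O = -5 - 3 = -8)
Q(m, f) = -18 + 5*m*f² (Q(m, f) = 2 + (((f*m)*f - 5)*5 + 5) = 2 + ((m*f² - 5)*5 + 5) = 2 + ((-5 + m*f²)*5 + 5) = 2 + ((-25 + 5*m*f²) + 5) = 2 + (-20 + 5*m*f²) = -18 + 5*m*f²)
(Q((O*6)*(-2), -5)*9)*(-11*(-3)) = ((-18 + 5*(-8*6*(-2))*(-5)²)*9)*(-11*(-3)) = ((-18 + 5*(-48*(-2))*25)*9)*33 = ((-18 + 5*96*25)*9)*33 = ((-18 + 12000)*9)*33 = (11982*9)*33 = 107838*33 = 3558654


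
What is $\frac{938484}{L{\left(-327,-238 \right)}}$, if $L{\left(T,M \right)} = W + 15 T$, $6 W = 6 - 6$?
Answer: $- \frac{104276}{545} \approx -191.33$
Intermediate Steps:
$W = 0$ ($W = \frac{6 - 6}{6} = \frac{1}{6} \cdot 0 = 0$)
$L{\left(T,M \right)} = 15 T$ ($L{\left(T,M \right)} = 0 + 15 T = 15 T$)
$\frac{938484}{L{\left(-327,-238 \right)}} = \frac{938484}{15 \left(-327\right)} = \frac{938484}{-4905} = 938484 \left(- \frac{1}{4905}\right) = - \frac{104276}{545}$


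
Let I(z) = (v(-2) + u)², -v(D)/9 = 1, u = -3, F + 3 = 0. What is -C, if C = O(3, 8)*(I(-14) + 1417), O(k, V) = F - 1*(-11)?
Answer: -12488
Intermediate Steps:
F = -3 (F = -3 + 0 = -3)
v(D) = -9 (v(D) = -9*1 = -9)
O(k, V) = 8 (O(k, V) = -3 - 1*(-11) = -3 + 11 = 8)
I(z) = 144 (I(z) = (-9 - 3)² = (-12)² = 144)
C = 12488 (C = 8*(144 + 1417) = 8*1561 = 12488)
-C = -1*12488 = -12488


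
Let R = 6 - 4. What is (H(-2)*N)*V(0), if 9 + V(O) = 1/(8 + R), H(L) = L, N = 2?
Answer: 178/5 ≈ 35.600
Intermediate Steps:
R = 2
V(O) = -89/10 (V(O) = -9 + 1/(8 + 2) = -9 + 1/10 = -9 + ⅒ = -89/10)
(H(-2)*N)*V(0) = -2*2*(-89/10) = -4*(-89/10) = 178/5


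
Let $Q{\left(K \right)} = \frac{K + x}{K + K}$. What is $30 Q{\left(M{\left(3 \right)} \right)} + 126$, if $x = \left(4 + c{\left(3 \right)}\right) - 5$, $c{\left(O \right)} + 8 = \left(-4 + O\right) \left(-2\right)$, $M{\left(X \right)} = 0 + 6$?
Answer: $\frac{247}{2} \approx 123.5$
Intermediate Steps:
$M{\left(X \right)} = 6$
$c{\left(O \right)} = - 2 O$ ($c{\left(O \right)} = -8 + \left(-4 + O\right) \left(-2\right) = -8 - \left(-8 + 2 O\right) = - 2 O$)
$x = -7$ ($x = \left(4 - 6\right) - 5 = -2 - 5 = -7$)
$Q{\left(K \right)} = \frac{-7 + K}{2 K}$ ($Q{\left(K \right)} = \frac{K - 7}{K + K} = \frac{-7 + K}{2 K}$)
$30 Q{\left(M{\left(3 \right)} \right)} + 126 = 30 \frac{-7 + 6}{2 \cdot 6} + 126 = 30 \cdot \frac{1}{2} \cdot \frac{1}{6} \left(-1\right) + 126 = 30 \left(- \frac{1}{12}\right) + 126 = - \frac{5}{2} + 126 = \frac{247}{2}$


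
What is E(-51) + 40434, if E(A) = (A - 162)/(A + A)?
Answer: 1374827/34 ≈ 40436.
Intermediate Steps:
E(A) = (-162 + A)/(2*A) (E(A) = (-162 + A)/((2*A)) = (-162 + A)*(1/(2*A)) = (-162 + A)/(2*A))
E(-51) + 40434 = (½)*(-162 - 51)/(-51) + 40434 = (½)*(-1/51)*(-213) + 40434 = 71/34 + 40434 = 1374827/34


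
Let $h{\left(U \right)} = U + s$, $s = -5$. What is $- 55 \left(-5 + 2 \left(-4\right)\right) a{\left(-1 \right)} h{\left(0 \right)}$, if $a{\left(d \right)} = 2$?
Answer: $-7150$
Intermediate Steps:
$h{\left(U \right)} = -5 + U$ ($h{\left(U \right)} = U - 5 = -5 + U$)
$- 55 \left(-5 + 2 \left(-4\right)\right) a{\left(-1 \right)} h{\left(0 \right)} = - 55 \left(-5 + 2 \left(-4\right)\right) 2 \left(-5 + 0\right) = - 55 \left(-5 - 8\right) 2 \left(-5\right) = - 55 \left(-13\right) 2 \left(-5\right) = - 55 \left(\left(-26\right) \left(-5\right)\right) = \left(-55\right) 130 = -7150$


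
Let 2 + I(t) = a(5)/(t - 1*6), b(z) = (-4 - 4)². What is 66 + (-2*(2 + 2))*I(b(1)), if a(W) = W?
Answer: 2358/29 ≈ 81.310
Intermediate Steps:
b(z) = 64 (b(z) = (-8)² = 64)
I(t) = -2 + 5/(-6 + t) (I(t) = -2 + 5/(t - 1*6) = -2 + 5/(t - 6) = -2 + 5/(-6 + t))
66 + (-2*(2 + 2))*I(b(1)) = 66 + (-2*(2 + 2))*((17 - 2*64)/(-6 + 64)) = 66 + (-2*4)*((17 - 128)/58) = 66 - 4*(-111)/29 = 66 - 8*(-111/58) = 66 + 444/29 = 2358/29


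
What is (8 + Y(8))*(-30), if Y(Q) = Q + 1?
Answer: -510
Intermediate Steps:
Y(Q) = 1 + Q
(8 + Y(8))*(-30) = (8 + (1 + 8))*(-30) = (8 + 9)*(-30) = 17*(-30) = -510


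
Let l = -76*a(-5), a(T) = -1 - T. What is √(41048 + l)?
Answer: 2*√10186 ≈ 201.85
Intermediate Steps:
l = -304 (l = -76*(-1 - 1*(-5)) = -76*(-1 + 5) = -76*4 = -304)
√(41048 + l) = √(41048 - 304) = √40744 = 2*√10186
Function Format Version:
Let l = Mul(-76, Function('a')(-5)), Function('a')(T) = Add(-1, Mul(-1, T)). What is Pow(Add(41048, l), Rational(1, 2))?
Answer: Mul(2, Pow(10186, Rational(1, 2))) ≈ 201.85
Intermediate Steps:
l = -304 (l = Mul(-76, Add(-1, Mul(-1, -5))) = Mul(-76, Add(-1, 5)) = Mul(-76, 4) = -304)
Pow(Add(41048, l), Rational(1, 2)) = Pow(Add(41048, -304), Rational(1, 2)) = Pow(40744, Rational(1, 2)) = Mul(2, Pow(10186, Rational(1, 2)))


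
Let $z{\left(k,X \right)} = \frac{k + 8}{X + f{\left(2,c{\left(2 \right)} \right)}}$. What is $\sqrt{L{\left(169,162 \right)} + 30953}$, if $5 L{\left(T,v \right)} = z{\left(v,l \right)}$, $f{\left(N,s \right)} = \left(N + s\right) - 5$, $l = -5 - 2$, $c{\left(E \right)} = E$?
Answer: $\frac{3 \sqrt{13755}}{2} \approx 175.92$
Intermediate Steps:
$l = -7$
$f{\left(N,s \right)} = -5 + N + s$
$z{\left(k,X \right)} = \frac{8 + k}{-1 + X}$ ($z{\left(k,X \right)} = \frac{k + 8}{X + \left(-5 + 2 + 2\right)} = \frac{8 + k}{X - 1} = \frac{8 + k}{-1 + X}$)
$L{\left(T,v \right)} = - \frac{1}{5} - \frac{v}{40}$ ($L{\left(T,v \right)} = \frac{\frac{1}{-1 - 7} \left(8 + v\right)}{5} = \frac{\frac{1}{-8} \left(8 + v\right)}{5} = \frac{\left(- \frac{1}{8}\right) \left(8 + v\right)}{5} = \frac{-1 - \frac{v}{8}}{5} = - \frac{1}{5} - \frac{v}{40}$)
$\sqrt{L{\left(169,162 \right)} + 30953} = \sqrt{\left(- \frac{1}{5} - \frac{81}{20}\right) + 30953} = \sqrt{- \frac{17}{4} + 30953} = \sqrt{\frac{123795}{4}} = \frac{3 \sqrt{13755}}{2}$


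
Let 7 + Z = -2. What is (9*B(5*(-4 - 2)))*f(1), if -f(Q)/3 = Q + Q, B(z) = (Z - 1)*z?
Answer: -16200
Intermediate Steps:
Z = -9 (Z = -7 - 2 = -9)
B(z) = -10*z (B(z) = (-9 - 1)*z = -10*z)
f(Q) = -6*Q (f(Q) = -3*(Q + Q) = -6*Q)
(9*B(5*(-4 - 2)))*f(1) = (9*(-50*(-4 - 2)))*(-6*1) = (9*(-50*(-6)))*(-6) = (9*(-10*(-30)))*(-6) = (9*300)*(-6) = 2700*(-6) = -16200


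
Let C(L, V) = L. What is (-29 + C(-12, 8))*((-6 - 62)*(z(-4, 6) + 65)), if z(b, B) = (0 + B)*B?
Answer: 281588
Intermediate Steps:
z(b, B) = B² (z(b, B) = B*B = B²)
(-29 + C(-12, 8))*((-6 - 62)*(z(-4, 6) + 65)) = (-29 - 12)*((-6 - 62)*(6² + 65)) = -(-2788)*(36 + 65) = -(-2788)*101 = -41*(-6868) = 281588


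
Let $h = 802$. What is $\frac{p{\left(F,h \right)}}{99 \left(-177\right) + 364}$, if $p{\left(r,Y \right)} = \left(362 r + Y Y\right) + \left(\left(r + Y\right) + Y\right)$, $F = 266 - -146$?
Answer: $- \frac{794364}{17159} \approx -46.294$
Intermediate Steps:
$F = 412$ ($F = 266 + 146 = 412$)
$p{\left(r,Y \right)} = Y^{2} + 2 Y + 363 r$ ($p{\left(r,Y \right)} = \left(362 r + Y^{2}\right) + \left(\left(Y + r\right) + Y\right) = \left(Y^{2} + 362 r\right) + \left(r + 2 Y\right) = Y^{2} + 2 Y + 363 r$)
$\frac{p{\left(F,h \right)}}{99 \left(-177\right) + 364} = \frac{802^{2} + 2 \cdot 802 + 363 \cdot 412}{99 \left(-177\right) + 364} = \frac{643204 + 1604 + 149556}{-17523 + 364} = \frac{794364}{-17159} = 794364 \left(- \frac{1}{17159}\right) = - \frac{794364}{17159}$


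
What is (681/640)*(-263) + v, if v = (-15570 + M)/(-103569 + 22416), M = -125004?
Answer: -4814926133/17312640 ≈ -278.12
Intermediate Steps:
v = 46858/27051 (v = (-15570 - 125004)/(-103569 + 22416) = -140574/(-81153) = -140574*(-1/81153) = 46858/27051 ≈ 1.7322)
(681/640)*(-263) + v = (681/640)*(-263) + 46858/27051 = -179103/640 + 46858/27051 = -4814926133/17312640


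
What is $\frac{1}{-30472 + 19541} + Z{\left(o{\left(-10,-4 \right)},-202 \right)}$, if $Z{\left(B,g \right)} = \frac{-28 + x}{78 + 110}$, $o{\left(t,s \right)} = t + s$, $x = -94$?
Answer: $- \frac{666885}{1027514} \approx -0.64903$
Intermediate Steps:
$o{\left(t,s \right)} = s + t$
$Z{\left(B,g \right)} = - \frac{61}{94}$ ($Z{\left(B,g \right)} = \frac{-28 - 94}{78 + 110} = - \frac{122}{188} = \left(-122\right) \frac{1}{188} = - \frac{61}{94}$)
$\frac{1}{-30472 + 19541} + Z{\left(o{\left(-10,-4 \right)},-202 \right)} = \frac{1}{-30472 + 19541} - \frac{61}{94} = \frac{1}{-10931} - \frac{61}{94} = - \frac{1}{10931} - \frac{61}{94} = - \frac{666885}{1027514}$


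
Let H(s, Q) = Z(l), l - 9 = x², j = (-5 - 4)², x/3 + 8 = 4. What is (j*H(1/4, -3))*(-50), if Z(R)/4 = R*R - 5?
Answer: -379144800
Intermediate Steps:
x = -12 (x = -24 + 3*4 = -24 + 12 = -12)
j = 81 (j = (-9)² = 81)
l = 153 (l = 9 + (-12)² = 9 + 144 = 153)
Z(R) = -20 + 4*R² (Z(R) = 4*(R*R - 5) = 4*(R² - 5) = 4*(-5 + R²) = -20 + 4*R²)
H(s, Q) = 93616 (H(s, Q) = -20 + 4*153² = -20 + 4*23409 = -20 + 93636 = 93616)
(j*H(1/4, -3))*(-50) = (81*93616)*(-50) = 7582896*(-50) = -379144800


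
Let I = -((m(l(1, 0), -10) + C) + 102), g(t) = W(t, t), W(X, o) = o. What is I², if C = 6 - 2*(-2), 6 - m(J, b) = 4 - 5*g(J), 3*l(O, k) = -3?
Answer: 11881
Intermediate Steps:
l(O, k) = -1 (l(O, k) = (⅓)*(-3) = -1)
g(t) = t
m(J, b) = 2 + 5*J (m(J, b) = 6 - (4 - 5*J) = 6 + (-4 + 5*J) = 2 + 5*J)
C = 10 (C = 6 + 4 = 10)
I = -109 (I = -(((2 + 5*(-1)) + 10) + 102) = -(((2 - 5) + 10) + 102) = -((-3 + 10) + 102) = -(7 + 102) = -1*109 = -109)
I² = (-109)² = 11881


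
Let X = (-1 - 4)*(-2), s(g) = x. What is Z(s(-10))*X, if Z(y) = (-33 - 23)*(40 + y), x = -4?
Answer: -20160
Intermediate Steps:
s(g) = -4
Z(y) = -2240 - 56*y (Z(y) = -56*(40 + y) = -2240 - 56*y)
X = 10 (X = -5*(-2) = 10)
Z(s(-10))*X = (-2240 - 56*(-4))*10 = (-2240 + 224)*10 = -2016*10 = -20160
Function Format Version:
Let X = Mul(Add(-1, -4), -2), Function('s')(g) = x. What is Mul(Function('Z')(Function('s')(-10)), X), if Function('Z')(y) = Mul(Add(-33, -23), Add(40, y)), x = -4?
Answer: -20160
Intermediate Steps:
Function('s')(g) = -4
Function('Z')(y) = Add(-2240, Mul(-56, y)) (Function('Z')(y) = Mul(-56, Add(40, y)) = Add(-2240, Mul(-56, y)))
X = 10 (X = Mul(-5, -2) = 10)
Mul(Function('Z')(Function('s')(-10)), X) = Mul(Add(-2240, Mul(-56, -4)), 10) = Mul(Add(-2240, 224), 10) = Mul(-2016, 10) = -20160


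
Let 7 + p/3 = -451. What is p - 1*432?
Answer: -1806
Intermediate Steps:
p = -1374 (p = -21 + 3*(-451) = -21 - 1353 = -1374)
p - 1*432 = -1374 - 1*432 = -1374 - 432 = -1806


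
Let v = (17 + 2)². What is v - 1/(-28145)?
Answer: 10160346/28145 ≈ 361.00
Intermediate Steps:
v = 361 (v = 19² = 361)
v - 1/(-28145) = 361 - 1/(-28145) = 361 - 1*(-1/28145) = 361 + 1/28145 = 10160346/28145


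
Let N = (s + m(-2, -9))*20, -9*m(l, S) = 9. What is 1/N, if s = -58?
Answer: -1/1180 ≈ -0.00084746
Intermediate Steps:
m(l, S) = -1 (m(l, S) = -⅑*9 = -1)
N = -1180 (N = (-58 - 1)*20 = -59*20 = -1180)
1/N = 1/(-1180) = -1/1180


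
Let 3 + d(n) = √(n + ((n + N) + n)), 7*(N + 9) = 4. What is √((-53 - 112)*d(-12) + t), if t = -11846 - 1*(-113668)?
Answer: √(5013533 - 1155*I*√2177)/7 ≈ 319.88 - 1.7191*I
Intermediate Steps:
N = -59/7 (N = -9 + (⅐)*4 = -9 + 4/7 = -59/7 ≈ -8.4286)
d(n) = -3 + √(-59/7 + 3*n) (d(n) = -3 + √(n + ((n - 59/7) + n)) = -3 + √(n + ((-59/7 + n) + n)) = -3 + √(n + (-59/7 + 2*n)) = -3 + √(-59/7 + 3*n))
t = 101822 (t = -11846 + 113668 = 101822)
√((-53 - 112)*d(-12) + t) = √((-53 - 112)*(-3 + √(-413 + 147*(-12))/7) + 101822) = √(-165*(-3 + √(-413 - 1764)/7) + 101822) = √(-165*(-3 + √(-2177)/7) + 101822) = √(-165*(-3 + (I*√2177)/7) + 101822) = √(-165*(-3 + I*√2177/7) + 101822) = √((495 - 165*I*√2177/7) + 101822) = √(102317 - 165*I*√2177/7)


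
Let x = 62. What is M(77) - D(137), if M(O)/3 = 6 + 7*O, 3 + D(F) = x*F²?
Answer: -1162040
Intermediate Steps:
D(F) = -3 + 62*F²
M(O) = 18 + 21*O (M(O) = 3*(6 + 7*O) = 18 + 21*O)
M(77) - D(137) = (18 + 21*77) - (-3 + 62*137²) = (18 + 1617) - (-3 + 62*18769) = 1635 - (-3 + 1163678) = 1635 - 1*1163675 = 1635 - 1163675 = -1162040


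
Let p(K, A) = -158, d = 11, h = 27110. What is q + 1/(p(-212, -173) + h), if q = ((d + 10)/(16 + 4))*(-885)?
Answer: -25045145/26952 ≈ -929.25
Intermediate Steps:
q = -3717/4 (q = ((11 + 10)/(16 + 4))*(-885) = (21/20)*(-885) = -3717/4 ≈ -929.25)
q + 1/(p(-212, -173) + h) = -3717/4 + 1/(-158 + 27110) = -3717/4 + 1/26952 = -25045145/26952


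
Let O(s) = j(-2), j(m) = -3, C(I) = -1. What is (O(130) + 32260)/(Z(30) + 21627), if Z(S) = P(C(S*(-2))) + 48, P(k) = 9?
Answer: 32257/21684 ≈ 1.4876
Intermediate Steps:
Z(S) = 57 (Z(S) = 9 + 48 = 57)
O(s) = -3
(O(130) + 32260)/(Z(30) + 21627) = (-3 + 32260)/(57 + 21627) = 32257/21684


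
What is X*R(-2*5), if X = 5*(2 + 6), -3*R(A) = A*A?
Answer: -4000/3 ≈ -1333.3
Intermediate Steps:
R(A) = -A²/3 (R(A) = -A*A/3 = -A²/3)
X = 40 (X = 5*8 = 40)
X*R(-2*5) = 40*(-(-2*5)²/3) = 40*(-⅓*(-10)²) = 40*(-⅓*100) = 40*(-100/3) = -4000/3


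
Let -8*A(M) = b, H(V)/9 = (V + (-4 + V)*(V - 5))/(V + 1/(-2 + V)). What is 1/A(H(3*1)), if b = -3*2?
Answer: 4/3 ≈ 1.3333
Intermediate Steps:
H(V) = 9*(V + (-5 + V)*(-4 + V))/(V + 1/(-2 + V)) (H(V) = 9*((V + (-4 + V)*(V - 5))/(V + 1/(-2 + V))) = 9*((V + (-4 + V)*(-5 + V))/(V + 1/(-2 + V))) = 9*((V + (-5 + V)*(-4 + V))/(V + 1/(-2 + V))) = 9*(V + (-5 + V)*(-4 + V))/(V + 1/(-2 + V)))
b = -6
A(M) = ¾ (A(M) = -⅛*(-6) = ¾)
1/A(H(3*1)) = 1/(¾) = 4/3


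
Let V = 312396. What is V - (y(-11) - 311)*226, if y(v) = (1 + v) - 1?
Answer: 385168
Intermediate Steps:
y(v) = v
V - (y(-11) - 311)*226 = 312396 - (-11 - 311)*226 = 312396 - (-322)*226 = 312396 - 1*(-72772) = 312396 + 72772 = 385168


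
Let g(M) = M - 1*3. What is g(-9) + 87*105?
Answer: 9123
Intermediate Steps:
g(M) = -3 + M (g(M) = M - 3 = -3 + M)
g(-9) + 87*105 = (-3 - 9) + 87*105 = -12 + 9135 = 9123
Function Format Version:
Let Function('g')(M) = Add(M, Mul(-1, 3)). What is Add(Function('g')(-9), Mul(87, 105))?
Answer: 9123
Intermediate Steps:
Function('g')(M) = Add(-3, M) (Function('g')(M) = Add(M, -3) = Add(-3, M))
Add(Function('g')(-9), Mul(87, 105)) = Add(Add(-3, -9), Mul(87, 105)) = Add(-12, 9135) = 9123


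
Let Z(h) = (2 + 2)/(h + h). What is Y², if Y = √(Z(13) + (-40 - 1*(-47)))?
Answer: 93/13 ≈ 7.1538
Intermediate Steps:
Z(h) = 2/h (Z(h) = 4/((2*h)) = 4*(1/(2*h)) = 2/h)
Y = √1209/13 (Y = √(2/13 + (-40 - 1*(-47))) = √(2*(1/13) + (-40 + 47)) = √(2/13 + 7) = √(93/13) = √1209/13 ≈ 2.6747)
Y² = (√1209/13)² = 93/13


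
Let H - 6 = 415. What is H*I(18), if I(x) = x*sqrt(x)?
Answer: 22734*sqrt(2) ≈ 32151.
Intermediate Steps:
H = 421 (H = 6 + 415 = 421)
I(x) = x**(3/2)
H*I(18) = 421*18**(3/2) = 421*(54*sqrt(2)) = 22734*sqrt(2)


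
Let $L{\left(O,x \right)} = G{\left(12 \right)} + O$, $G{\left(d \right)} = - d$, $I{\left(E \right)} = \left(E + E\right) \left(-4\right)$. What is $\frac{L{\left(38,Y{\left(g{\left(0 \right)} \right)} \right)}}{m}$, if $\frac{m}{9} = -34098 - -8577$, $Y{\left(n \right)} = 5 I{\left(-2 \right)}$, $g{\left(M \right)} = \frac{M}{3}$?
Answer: $- \frac{26}{229689} \approx -0.0001132$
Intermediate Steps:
$g{\left(M \right)} = \frac{M}{3}$ ($g{\left(M \right)} = M \frac{1}{3} = \frac{M}{3}$)
$I{\left(E \right)} = - 8 E$ ($I{\left(E \right)} = 2 E \left(-4\right) = - 8 E$)
$Y{\left(n \right)} = 80$ ($Y{\left(n \right)} = 5 \left(\left(-8\right) \left(-2\right)\right) = 5 \cdot 16 = 80$)
$L{\left(O,x \right)} = -12 + O$ ($L{\left(O,x \right)} = \left(-1\right) 12 + O = -12 + O$)
$m = -229689$ ($m = 9 \left(-34098 - -8577\right) = 9 \left(-34098 + 8577\right) = 9 \left(-25521\right) = -229689$)
$\frac{L{\left(38,Y{\left(g{\left(0 \right)} \right)} \right)}}{m} = \frac{-12 + 38}{-229689} = 26 \left(- \frac{1}{229689}\right) = - \frac{26}{229689}$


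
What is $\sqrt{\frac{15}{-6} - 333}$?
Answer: $\frac{i \sqrt{1342}}{2} \approx 18.317 i$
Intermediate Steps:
$\sqrt{\frac{15}{-6} - 333} = \sqrt{15 \left(- \frac{1}{6}\right) - 333} = \sqrt{- \frac{5}{2} - 333} = \sqrt{- \frac{671}{2}} = \frac{i \sqrt{1342}}{2}$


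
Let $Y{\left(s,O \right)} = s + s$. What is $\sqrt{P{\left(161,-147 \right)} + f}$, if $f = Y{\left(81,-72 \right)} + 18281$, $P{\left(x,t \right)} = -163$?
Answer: $2 \sqrt{4570} \approx 135.2$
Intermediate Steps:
$Y{\left(s,O \right)} = 2 s$
$f = 18443$ ($f = 2 \cdot 81 + 18281 = 162 + 18281 = 18443$)
$\sqrt{P{\left(161,-147 \right)} + f} = \sqrt{-163 + 18443} = \sqrt{18280} = 2 \sqrt{4570}$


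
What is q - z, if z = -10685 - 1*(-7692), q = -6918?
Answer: -3925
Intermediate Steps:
z = -2993 (z = -10685 + 7692 = -2993)
q - z = -6918 - 1*(-2993) = -6918 + 2993 = -3925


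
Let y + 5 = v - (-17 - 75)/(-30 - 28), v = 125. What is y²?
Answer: 11792356/841 ≈ 14022.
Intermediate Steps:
y = 3434/29 (y = -5 + (125 - (-17 - 75)/(-30 - 28)) = -5 + (125 - (-92)/(-58)) = -5 + (125 - (-92)*(-1)/58) = -5 + (125 - 1*46/29) = -5 + (125 - 46/29) = -5 + 3579/29 = 3434/29 ≈ 118.41)
y² = (3434/29)² = 11792356/841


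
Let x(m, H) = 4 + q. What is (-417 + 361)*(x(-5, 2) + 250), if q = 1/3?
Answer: -42728/3 ≈ -14243.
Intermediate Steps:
q = ⅓ ≈ 0.33333
x(m, H) = 13/3 (x(m, H) = 4 + ⅓ = 13/3)
(-417 + 361)*(x(-5, 2) + 250) = (-417 + 361)*(13/3 + 250) = -56*763/3 = -42728/3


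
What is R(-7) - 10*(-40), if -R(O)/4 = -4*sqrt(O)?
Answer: 400 + 16*I*sqrt(7) ≈ 400.0 + 42.332*I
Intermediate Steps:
R(O) = 16*sqrt(O) (R(O) = -(-16)*sqrt(O) = 16*sqrt(O))
R(-7) - 10*(-40) = 16*sqrt(-7) - 10*(-40) = 16*(I*sqrt(7)) + 400 = 16*I*sqrt(7) + 400 = 400 + 16*I*sqrt(7)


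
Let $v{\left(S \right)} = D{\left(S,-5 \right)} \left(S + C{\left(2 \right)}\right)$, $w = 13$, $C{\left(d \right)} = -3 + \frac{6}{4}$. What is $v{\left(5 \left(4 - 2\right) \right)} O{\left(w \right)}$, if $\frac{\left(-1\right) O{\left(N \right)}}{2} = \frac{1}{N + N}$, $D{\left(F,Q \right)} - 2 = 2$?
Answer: $- \frac{34}{13} \approx -2.6154$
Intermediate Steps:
$C{\left(d \right)} = - \frac{3}{2}$ ($C{\left(d \right)} = -3 + 6 \cdot \frac{1}{4} = -3 + \frac{3}{2} = - \frac{3}{2}$)
$D{\left(F,Q \right)} = 4$ ($D{\left(F,Q \right)} = 2 + 2 = 4$)
$O{\left(N \right)} = - \frac{1}{N}$ ($O{\left(N \right)} = - \frac{2}{N + N} = - \frac{2}{2 N} = - 2 \frac{1}{2 N} = - \frac{1}{N}$)
$v{\left(S \right)} = -6 + 4 S$ ($v{\left(S \right)} = 4 \left(S - \frac{3}{2}\right) = 4 \left(- \frac{3}{2} + S\right) = -6 + 4 S$)
$v{\left(5 \left(4 - 2\right) \right)} O{\left(w \right)} = \left(-6 + 4 \cdot 5 \left(4 - 2\right)\right) \left(- \frac{1}{13}\right) = \left(-6 + 4 \cdot 5 \cdot 2\right) \left(\left(-1\right) \frac{1}{13}\right) = \left(-6 + 4 \cdot 10\right) \left(- \frac{1}{13}\right) = \left(-6 + 40\right) \left(- \frac{1}{13}\right) = 34 \left(- \frac{1}{13}\right) = - \frac{34}{13}$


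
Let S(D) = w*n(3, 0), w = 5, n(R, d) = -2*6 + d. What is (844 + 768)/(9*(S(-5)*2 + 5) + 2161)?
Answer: 806/563 ≈ 1.4316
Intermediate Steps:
n(R, d) = -12 + d
S(D) = -60 (S(D) = 5*(-12 + 0) = 5*(-12) = -60)
(844 + 768)/(9*(S(-5)*2 + 5) + 2161) = (844 + 768)/(9*(-60*2 + 5) + 2161) = 1612/(9*(-120 + 5) + 2161) = 1612/(9*(-115) + 2161) = 1612/(-1035 + 2161) = 1612/1126 = 1612*(1/1126) = 806/563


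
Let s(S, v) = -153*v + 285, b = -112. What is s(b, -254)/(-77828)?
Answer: -39147/77828 ≈ -0.50299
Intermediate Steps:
s(S, v) = 285 - 153*v
s(b, -254)/(-77828) = (285 - 153*(-254))/(-77828) = (285 + 38862)*(-1/77828) = 39147*(-1/77828) = -39147/77828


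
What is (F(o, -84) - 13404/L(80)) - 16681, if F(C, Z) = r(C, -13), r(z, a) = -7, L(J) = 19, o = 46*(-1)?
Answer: -330476/19 ≈ -17393.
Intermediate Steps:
o = -46
F(C, Z) = -7
(F(o, -84) - 13404/L(80)) - 16681 = (-7 - 13404/19) - 16681 = -13537/19 - 16681 = -330476/19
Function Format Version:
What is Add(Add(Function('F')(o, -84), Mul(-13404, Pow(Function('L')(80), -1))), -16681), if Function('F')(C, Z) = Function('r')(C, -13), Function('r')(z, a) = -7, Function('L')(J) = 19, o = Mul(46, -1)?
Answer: Rational(-330476, 19) ≈ -17393.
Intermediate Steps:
o = -46
Function('F')(C, Z) = -7
Add(Add(Function('F')(o, -84), Mul(-13404, Pow(Function('L')(80), -1))), -16681) = Add(Add(-7, Mul(-13404, Pow(19, -1))), -16681) = Add(Add(-7, Mul(-13404, Rational(1, 19))), -16681) = Add(Add(-7, Rational(-13404, 19)), -16681) = Add(Rational(-13537, 19), -16681) = Rational(-330476, 19)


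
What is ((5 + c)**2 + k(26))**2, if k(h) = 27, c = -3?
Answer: 961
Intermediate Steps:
((5 + c)**2 + k(26))**2 = ((5 - 3)**2 + 27)**2 = (2**2 + 27)**2 = (4 + 27)**2 = 31**2 = 961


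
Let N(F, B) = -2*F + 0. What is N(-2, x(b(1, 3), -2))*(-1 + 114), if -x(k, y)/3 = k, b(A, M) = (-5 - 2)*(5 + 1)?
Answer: 452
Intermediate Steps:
b(A, M) = -42 (b(A, M) = -7*6 = -42)
x(k, y) = -3*k
N(F, B) = -2*F
N(-2, x(b(1, 3), -2))*(-1 + 114) = (-2*(-2))*(-1 + 114) = 4*113 = 452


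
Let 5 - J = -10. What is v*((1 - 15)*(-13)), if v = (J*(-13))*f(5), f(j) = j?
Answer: -177450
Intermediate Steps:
J = 15 (J = 5 - 1*(-10) = 5 + 10 = 15)
v = -975 (v = (15*(-13))*5 = -195*5 = -975)
v*((1 - 15)*(-13)) = -975*(1 - 15)*(-13) = -(-13650)*(-13) = -975*182 = -177450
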